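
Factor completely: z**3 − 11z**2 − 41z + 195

Trying the rational-root candidates, z = −5 is a root, giving the factor (z + 5) and quotient z**2 − 16z + 39.
The remaining quadratic factors as (z − 13)(z − 3).

(z + 5)(z − 13)(z − 3)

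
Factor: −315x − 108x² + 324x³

Pull out the common factor 9x, then factor the remaining trinomial.

9x(6x + 5)(6x − 7)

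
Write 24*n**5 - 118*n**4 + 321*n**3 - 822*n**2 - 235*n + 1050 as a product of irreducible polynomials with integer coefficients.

(4*n - 15)*(6*n - 7)*(n + 1)*(n**2 - n + 10)

Trying the rational-root candidates, n = 15/4 is a root, so (4*n - 15) divides it; the quotient is 6*n**4 - 7*n**3 + 54*n**2 - 3*n - 70.
Then n = -1 is a root, so (n + 1) divides it; the quotient is 6*n**3 - 13*n**2 + 67*n - 70.
Then n = 7/6 is a root, so (6*n - 7) is a factor; dividing leaves n**2 - n + 10.
The quadratic n**2 - n + 10 has discriminant -39 < 0 and is irreducible over ℤ.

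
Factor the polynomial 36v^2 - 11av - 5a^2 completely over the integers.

-(5a - 9v)(a + 4v)

Group: -5a(a + 4v) + 9v(a + 4v); both groups contain (a + 4v).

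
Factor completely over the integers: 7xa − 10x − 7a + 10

(7a − 10)(x − 1)

Group as (7xa − 10x) + (−7a + 10) = x(7a − 10) − (7a − 10).
Both groups share the factor (7a − 10).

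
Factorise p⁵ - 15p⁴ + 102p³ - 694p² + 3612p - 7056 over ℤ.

Testing divisors of the constant over divisors of the leading coefficient, p = 7 is a root, giving the factor (p - 7) and quotient p⁴ - 8p³ + 46p² - 372p + 1008.
Next, p = 6 is a root, so (p - 6) is a factor; dividing leaves p³ - 2p² + 34p - 168.
Continuing, p = 4 is a root, giving the factor (p - 4) and quotient p² + 2p + 42.
The quadratic p² + 2p + 42 has discriminant -164 < 0 and is irreducible over ℤ.

(p - 4)(p - 6)(p - 7)(p² + 2p + 42)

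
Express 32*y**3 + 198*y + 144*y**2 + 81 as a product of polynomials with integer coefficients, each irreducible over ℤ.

(2*y + 3)*(4*y + 3)*(4*y + 9)

Trying the rational-root candidates, y = -9/4 is a root, giving the factor (4*y + 9) and quotient 8*y**2 + 18*y + 9.
The remaining quadratic factors as (4*y + 3)(2*y + 3).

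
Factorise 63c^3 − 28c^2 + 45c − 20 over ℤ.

(9c − 4)(7c^2 + 5)

Group as (63c^3 + 45c) + (−28c^2 − 20) = 9c(7c^2 + 5) − 4(7c^2 + 5).
Both groups share the factor (7c^2 + 5).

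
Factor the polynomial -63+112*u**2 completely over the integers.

7*(4*u+3)*(4*u-3)

Pull out the common factor 7; 16*u**2-9 is a difference of squares.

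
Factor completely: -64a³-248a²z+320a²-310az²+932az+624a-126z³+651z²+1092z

Group: 2a(-32a²-92az-48a-63z²-84z) + (2z-13)(-32a²-92az-48a-63z²-84z); both groups contain (-32a²-92az-48a-63z²-84z), so (2a+2z-13) is a factor with cofactor -32a²-92az-48a-63z²-84z.
The cofactor groups again: -32a²-92az-48a-63z²-84z = -4a(8a+9z+12) - 7z(8a+9z+12); both groups contain (8a+9z+12), giving -(4a+7z)(8a+9z+12).

-(2a+2z-13)(4a+7z)(8a+9z+12)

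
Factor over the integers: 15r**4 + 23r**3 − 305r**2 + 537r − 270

(3r − 5)(5r − 9)(r + 6)(r − 1)

Testing divisors of the constant over divisors of the leading coefficient, r = 9/5 is a root, giving the factor (5r − 9) and quotient 3r**3 + 10r**2 − 43r + 30.
Continuing, r = 1 is a root, so (r − 1) divides it; the quotient is 3r**2 + 13r − 30.
The remaining quadratic factors as (3r − 5)(r + 6).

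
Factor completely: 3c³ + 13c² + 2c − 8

By the rational root theorem, c = −1 is a root, so (c + 1) is a factor; dividing leaves 3c² + 10c − 8.
The remaining quadratic factors as (c + 4)(3c − 2).

(3c − 2)(c + 1)(c + 4)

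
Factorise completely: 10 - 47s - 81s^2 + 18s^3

(3s + 2)(6s - 1)(s - 5)

Testing divisors of the constant over divisors of the leading coefficient, s = 5 is a root, giving the factor (s - 5) and quotient 18s^2 + 9s - 2.
The remaining quadratic factors as (3s + 2)(6s - 1).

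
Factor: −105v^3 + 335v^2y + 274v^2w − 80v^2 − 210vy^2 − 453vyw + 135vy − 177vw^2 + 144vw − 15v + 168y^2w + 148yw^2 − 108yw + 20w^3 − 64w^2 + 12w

−(3v − 7y − 5w + 1)(5v − 4w)(7v − 6y − w + 3)

Group: 5v(−21v^2 + 67vy + 38vw − 16v − 42y^2 − 37yw + 27y − 5w^2 + 16w − 3) − 4w(−21v^2 + 67vy + 38vw − 16v − 42y^2 − 37yw + 27y − 5w^2 + 16w − 3); both groups contain (−21v^2 + 67vy + 38vw − 16v − 42y^2 − 37yw + 27y − 5w^2 + 16w − 3), so (5v − 4w) is a factor with cofactor −21v^2 + 67vy + 38vw − 16v − 42y^2 − 37yw + 27y − 5w^2 + 16w − 3.
The cofactor groups again: −21v^2 + 67vy + 38vw − 16v − 42y^2 − 37yw + 27y − 5w^2 + 16w − 3 = −7v(3v − 7y − 5w + 1) + (6y + w − 3)(3v − 7y − 5w + 1); both groups contain (3v − 7y − 5w + 1), giving −(7v − 6y − w + 3)(3v − 7y − 5w + 1).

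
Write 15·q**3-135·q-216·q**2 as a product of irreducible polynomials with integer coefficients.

Pull out the common factor 3·q, then factor the remaining trinomial.

3·q·(5·q+3)·(q-15)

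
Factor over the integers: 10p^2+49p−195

Need a pair with product 10·(−195) = −1950 and sum 49: that's 75 and −26.
Split the middle term: 10p^2+75p − 26p−195 = 5p(2p+15) − 13(2p+15).

(2p+15)(5p−13)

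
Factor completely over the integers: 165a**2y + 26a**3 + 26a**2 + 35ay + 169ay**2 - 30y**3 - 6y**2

(13a - 2y)(2a + 3y)(a + 5y + 1)

Group: a(26a**2 + 35ay - 6y**2) + (5y + 1)(26a**2 + 35ay - 6y**2); both groups contain (26a**2 + 35ay - 6y**2), so (a + 5y + 1) is a factor with cofactor 26a**2 + 35ay - 6y**2.
The cofactor groups again: 26a**2 + 35ay - 6y**2 = 2a(13a - 2y) + 3y(13a - 2y); both groups contain (13a - 2y), giving (2a + 3y)(13a - 2y).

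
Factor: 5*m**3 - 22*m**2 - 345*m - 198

(5*m + 3)*(m + 6)*(m - 11)

Among the possible rational roots, m = -3/5 is a root, so (5*m + 3) divides it; the quotient is m**2 - 5*m - 66.
The remaining quadratic factors as (m + 6)(m - 11).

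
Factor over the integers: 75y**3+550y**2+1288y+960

Trying the rational-root candidates, y = −12/5 is a root, so (5y+12) is a factor; dividing leaves 15y**2+74y+80.
The remaining quadratic factors as (3y+10)(5y+8).

(3y+10)(5y+12)(5y+8)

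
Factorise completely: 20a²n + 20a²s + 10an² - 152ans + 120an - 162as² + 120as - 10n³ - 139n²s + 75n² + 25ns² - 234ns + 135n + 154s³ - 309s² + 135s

Group: 2a(10an + 10as + 10n² - ns + 15n - 11s² + 15s) + (-n - 14s + 9)(10an + 10as + 10n² - ns + 15n - 11s² + 15s); both groups contain (10an + 10as + 10n² - ns + 15n - 11s² + 15s), so (2a - n - 14s + 9) is a factor with cofactor 10an + 10as + 10n² - ns + 15n - 11s² + 15s.
The cofactor groups again: 10an + 10as + 10n² - ns + 15n - 11s² + 15s = n(10a + 10n - 11s + 15) + s(10a + 10n - 11s + 15); both groups contain (10a + 10n - 11s + 15), giving (n + s)(10a + 10n - 11s + 15).

(10a + 10n - 11s + 15)(2a - n - 14s + 9)(n + s)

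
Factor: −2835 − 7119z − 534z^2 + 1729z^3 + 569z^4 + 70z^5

(2z + 5)(5z − 9)(7z + 3)(z^2 + 7z + 21)

By the rational root theorem, z = −5/2 is a root, so (2z + 5) is a factor; dividing leaves 35z^4 + 197z^3 + 372z^2 − 1197z − 567.
Continuing, z = 9/5 is a root, so (5z − 9) divides it; the quotient is 7z^3 + 52z^2 + 168z + 63.
Next, z = −3/7 is a root, giving the factor (7z + 3) and quotient z^2 + 7z + 21.
The quadratic z^2 + 7z + 21 has discriminant −35 < 0 and is irreducible over ℤ.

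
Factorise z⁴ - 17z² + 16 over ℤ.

Trying the rational-root candidates, z = 4 is a root, so (z - 4) divides it; the quotient is z³ + 4z² - z - 4.
Then z = -4 is a root, so (z + 4) divides it; the quotient is z² - 1.
The remaining quadratic factors as (z - 1)(z + 1).

(z + 1)(z + 4)(z - 1)(z - 4)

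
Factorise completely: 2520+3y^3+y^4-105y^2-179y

Trying the rational-root candidates, y = 8 is a root, giving the factor (y-8) and quotient y^3+11y^2-17y-315.
Continuing, y = 5 is a root, so (y-5) is a factor; dividing leaves y^2+16y+63.
The remaining quadratic factors as (y+9)(y+7).

(y+7)(y+9)(y-5)(y-8)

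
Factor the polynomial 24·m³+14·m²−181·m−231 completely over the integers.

(4·m+7)·(6·m+11)·(m−3)

Among the possible rational roots, m = 3 is a root, so (m−3) divides it; the quotient is 24·m²+86·m+77.
The remaining quadratic factors as (6·m+11)(4·m+7).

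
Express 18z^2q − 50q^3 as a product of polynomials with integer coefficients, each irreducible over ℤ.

Every term has a factor of 2q. Then 9z^2 − 25q^2 = (3z)² − (5q)².

2q(3z − 5q)(3z + 5q)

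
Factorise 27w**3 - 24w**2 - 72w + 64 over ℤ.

Group as (27w**3 - 72w) + (-24w**2 + 64) = 9w(3w**2 - 8) - 8(3w**2 - 8).
Both groups share the factor (3w**2 - 8).

(9w - 8)(3w**2 - 8)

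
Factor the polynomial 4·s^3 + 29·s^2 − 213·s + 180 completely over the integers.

By the rational root theorem, s = −12 is a root, giving the factor (s + 12) and quotient 4·s^2 − 19·s + 15.
The remaining quadratic factors as (4·s − 15)(s − 1).

(4·s − 15)·(s + 12)·(s − 1)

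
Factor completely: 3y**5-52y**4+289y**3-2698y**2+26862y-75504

(3y-13)(y-11)(y-8)(y**2+6y+66)

Trying the rational-root candidates, y = 8 is a root, so (y-8) is a factor; dividing leaves 3y**4-28y**3+65y**2-2178y+9438.
Then y = 11 is a root, so (y-11) divides it; the quotient is 3y**3+5y**2+120y-858.
Continuing, y = 13/3 is a root, giving the factor (3y-13) and quotient y**2+6y+66.
The quadratic y**2+6y+66 has discriminant -228 < 0 and is irreducible over ℤ.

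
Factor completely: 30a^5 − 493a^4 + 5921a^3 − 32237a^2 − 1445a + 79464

Among the possible rational roots, a = −7/5 is a root, giving the factor (5a + 7) and quotient 6a^4 − 107a^3 + 1334a^2 − 8315a + 11352.
Continuing, a = 11/6 is a root, so (6a − 11) divides it; the quotient is a^3 − 16a^2 + 193a − 1032.
Next, a = 8 is a root, so (a − 8) divides it; the quotient is a^2 − 8a + 129.
The quadratic a^2 − 8a + 129 has discriminant −452 < 0 and is irreducible over ℤ.

(5a + 7)(6a − 11)(a − 8)(a^2 − 8a + 129)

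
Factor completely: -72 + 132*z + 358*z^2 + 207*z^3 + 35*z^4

(5*z + 6)*(7*z - 2)*(z + 2)*(z + 3)

By the rational root theorem, z = -6/5 is a root, so (5*z + 6) divides it; the quotient is 7*z^3 + 33*z^2 + 32*z - 12.
Continuing, z = -2 is a root, so (z + 2) is a factor; dividing leaves 7*z^2 + 19*z - 6.
The remaining quadratic factors as (7*z - 2)(z + 3).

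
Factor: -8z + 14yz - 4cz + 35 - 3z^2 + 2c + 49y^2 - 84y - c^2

-(c + 7y + 3z - 7)(c - 7y + z + 5)

Group: -c(c - 7y + z + 5) + (-7y - 3z + 7)(c - 7y + z + 5); both groups contain (c - 7y + z + 5).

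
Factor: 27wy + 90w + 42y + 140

Group as (27wy + 90w) + (42y + 140) = 9w(3y + 10) + 14(3y + 10).
Both groups share the factor (3y + 10).

(3y + 10)(9w + 14)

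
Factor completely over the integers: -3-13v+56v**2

Need a pair with product 56·(-3) = -168 and sum -13: that's -21 and 8.
Split the middle term: 56v**2-21v + 8v-3 = 7v(8v-3) + (8v-3).

(7v+1)(8v-3)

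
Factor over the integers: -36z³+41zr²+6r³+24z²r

Group: 2z(-18z²-15zr-2r²) - 3r(-18z²-15zr-2r²); both groups contain (-18z²-15zr-2r²), so (2z-3r) is a factor with cofactor -18z²-15zr-2r².
The cofactor groups again: -18z²-15zr-2r² = -3z(6z+r) - 2r(6z+r); both groups contain (6z+r), giving -(3z+2r)(6z+r).

-(2z-3r)(3z+2r)(6z+r)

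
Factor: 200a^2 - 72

Pull out the common factor 8; 25a^2 - 9 is a difference of squares.

8(5a + 3)(5a - 3)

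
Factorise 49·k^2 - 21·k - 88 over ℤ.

Need a pair with product 49·(-88) = -4312 and sum -21: that's 56 and -77.
Split the middle term: 49·k^2 + 56·k - 77·k - 88 = 7·k·(7·k + 8) - 11·(7·k + 8).

(7·k + 8)·(7·k - 11)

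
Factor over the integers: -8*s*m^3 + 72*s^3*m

Pull out the common factor 8*s*m; 9*s^2 - m^2 is a difference of squares.

8*m*s*(3*s - m)*(3*s + m)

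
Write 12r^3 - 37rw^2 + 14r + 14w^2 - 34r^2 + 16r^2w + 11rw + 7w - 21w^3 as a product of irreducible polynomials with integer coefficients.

Group: 3r(4r^2 - 4rw - 2r - 3w^2 - w) + (7w - 7)(4r^2 - 4rw - 2r - 3w^2 - w); both groups contain (4r^2 - 4rw - 2r - 3w^2 - w), so (3r + 7w - 7) is a factor with cofactor 4r^2 - 4rw - 2r - 3w^2 - w.
The cofactor groups again: 4r^2 - 4rw - 2r - 3w^2 - w = 2r(2r + w) + (-3w - 1)(2r + w); both groups contain (2r + w), giving (2r - 3w - 1)(2r + w).

(2r + w)(2r - 3w - 1)(3r + 7w - 7)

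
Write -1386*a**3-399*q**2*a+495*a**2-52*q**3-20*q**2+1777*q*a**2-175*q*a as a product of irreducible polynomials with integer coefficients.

Group: q*(-52*q**2+173*q*a-20*q-126*a**2+45*a) + 11*a*(-52*q**2+173*q*a-20*q-126*a**2+45*a); both groups contain (-52*q**2+173*q*a-20*q-126*a**2+45*a), so (q+11*a) is a factor with cofactor -52*q**2+173*q*a-20*q-126*a**2+45*a.
The cofactor groups again: -52*q**2+173*q*a-20*q-126*a**2+45*a = -13*q*(4*q-9*a) + (14*a-5)*(4*q-9*a); both groups contain (4*q-9*a), giving -(13*q-14*a+5)*(4*q-9*a).

-(13*q-14*a+5)*(4*q-9*a)*(q+11*a)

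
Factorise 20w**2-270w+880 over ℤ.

10(2w-11)(w-8)

Pull out the common factor 10, then factor the remaining trinomial.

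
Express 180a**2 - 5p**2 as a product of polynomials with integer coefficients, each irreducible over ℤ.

5(6a + p)(6a - p)

Every term has a factor of 5. Then 36a**2 - p**2 = (6a)² − (p)².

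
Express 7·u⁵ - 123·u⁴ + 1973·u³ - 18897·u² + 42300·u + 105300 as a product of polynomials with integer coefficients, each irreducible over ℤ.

(7·u + 10)·(u - 6)·(u - 9)·(u² - 4·u + 195)

By the rational root theorem, u = -10/7 is a root, giving the factor (7·u + 10) and quotient u⁴ - 19·u³ + 309·u² - 3141·u + 10530.
Then u = 6 is a root, so (u - 6) divides it; the quotient is u³ - 13·u² + 231·u - 1755.
Next, u = 9 is a root, giving the factor (u - 9) and quotient u² - 4·u + 195.
The quadratic u² - 4·u + 195 has discriminant -764 < 0 and is irreducible over ℤ.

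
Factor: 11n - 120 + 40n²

Need a pair with product 40·(-120) = -4800 and sum 11: that's 75 and -64.
Split the middle term: 40n² + 75n - 64n - 120 = 5n(8n + 15) - 8(8n + 15).

(5n - 8)(8n + 15)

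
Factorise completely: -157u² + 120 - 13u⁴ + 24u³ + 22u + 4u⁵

By the rational root theorem, u = 1 is a root, so (u - 1) divides it; the quotient is 4u⁴ - 9u³ + 15u² - 142u - 120.
Continuing, u = 4 is a root, giving the factor (u - 4) and quotient 4u³ + 7u² + 43u + 30.
Next, u = -3/4 is a root, so (4u + 3) divides it; the quotient is u² + u + 10.
The quadratic u² + u + 10 has discriminant -39 < 0 and is irreducible over ℤ.

(4u + 3)(u - 1)(u - 4)(u² + u + 10)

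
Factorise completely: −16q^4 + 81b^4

(3b + 2q)(3b − 2q)(9b^2 + 4q^2)

Difference of squares twice: with A = 3b and B = 2q, A⁴ − B⁴ = (A² − B²)(A² + B²), and A² − B² factors again.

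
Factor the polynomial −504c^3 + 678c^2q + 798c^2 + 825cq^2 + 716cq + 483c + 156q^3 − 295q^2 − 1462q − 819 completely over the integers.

Group: 12c(−42c^2 + 67cq + 21c + 52q^2 + 127q + 63) + (3q − 13)(−42c^2 + 67cq + 21c + 52q^2 + 127q + 63); both groups contain (−42c^2 + 67cq + 21c + 52q^2 + 127q + 63), so (12c + 3q − 13) is a factor with cofactor −42c^2 + 67cq + 21c + 52q^2 + 127q + 63.
The cofactor groups again: −42c^2 + 67cq + 21c + 52q^2 + 127q + 63 = −6c(7c + 4q + 7) + (13q + 9)(7c + 4q + 7); both groups contain (7c + 4q + 7), giving −(6c − 13q − 9)(7c + 4q + 7).

−(12c + 3q − 13)(6c − 13q − 9)(7c + 4q + 7)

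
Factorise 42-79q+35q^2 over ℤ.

Need a pair with product 35·42 = 1470 and sum -79: that's -49 and -30.
Split the middle term: 35q^2-49q - 30q+42 = 7q(5q-7) - 6(5q-7).

(5q-7)(7q-6)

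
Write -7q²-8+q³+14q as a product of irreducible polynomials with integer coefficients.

By the rational root theorem, q = 2 is a root, giving the factor (q-2) and quotient q²-5q+4.
The remaining quadratic factors as (q-1)(q-4).

(q-1)(q-2)(q-4)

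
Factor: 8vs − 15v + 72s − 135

Group as (8vs − 15v) + (72s − 135) = v(8s − 15) + 9(8s − 15).
Both groups share the factor (8s − 15).

(8s − 15)(v + 9)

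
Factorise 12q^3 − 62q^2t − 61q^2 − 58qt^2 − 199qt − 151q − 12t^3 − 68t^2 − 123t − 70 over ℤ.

Group: 3q(4q^2 − 22qt − 23q − 12t^2 − 44t − 35) + (t + 2)(4q^2 − 22qt − 23q − 12t^2 − 44t − 35); both groups contain (4q^2 − 22qt − 23q − 12t^2 − 44t − 35), so (3q + t + 2) is a factor with cofactor 4q^2 − 22qt − 23q − 12t^2 − 44t − 35.
The cofactor groups again: 4q^2 − 22qt − 23q − 12t^2 − 44t − 35 = 4q(q − 6t − 7) + (2t + 5)(q − 6t − 7); both groups contain (q − 6t − 7), giving (4q + 2t + 5)(q − 6t − 7).

(3q + t + 2)(4q + 2t + 5)(q − 6t − 7)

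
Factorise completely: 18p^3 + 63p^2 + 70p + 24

Trying the rational-root candidates, p = −3/2 is a root, so (2p + 3) divides it; the quotient is 9p^2 + 18p + 8.
The remaining quadratic factors as (3p + 4)(3p + 2).

(2p + 3)(3p + 2)(3p + 4)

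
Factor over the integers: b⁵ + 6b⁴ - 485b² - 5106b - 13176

(b + 4)(b + 6)(b - 9)(b² + 5b + 61)

Testing divisors of the constant over divisors of the leading coefficient, b = 9 is a root, so (b - 9) divides it; the quotient is b⁴ + 15b³ + 135b² + 730b + 1464.
Then b = -6 is a root, giving the factor (b + 6) and quotient b³ + 9b² + 81b + 244.
Continuing, b = -4 is a root, giving the factor (b + 4) and quotient b² + 5b + 61.
The quadratic b² + 5b + 61 has discriminant -219 < 0 and is irreducible over ℤ.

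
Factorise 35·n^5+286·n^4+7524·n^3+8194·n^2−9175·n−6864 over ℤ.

(5·n+3)·(7·n+11)·(n−1)·(n^2+7·n+208)

Trying the rational-root candidates, n = −3/5 is a root, so (5·n+3) divides it; the quotient is 7·n^4+53·n^3+1473·n^2+755·n−2288.
Then n = 1 is a root, giving the factor (n−1) and quotient 7·n^3+60·n^2+1533·n+2288.
Continuing, n = −11/7 is a root, giving the factor (7·n+11) and quotient n^2+7·n+208.
The quadratic n^2+7·n+208 has discriminant −783 < 0 and is irreducible over ℤ.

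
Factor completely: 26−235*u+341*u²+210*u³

(5*u−2)*(6*u+13)*(7*u−1)

Trying the rational-root candidates, u = 2/5 is a root, so (5*u−2) is a factor; dividing leaves 42*u²+85*u−13.
The remaining quadratic factors as (7*u−1)(6*u+13).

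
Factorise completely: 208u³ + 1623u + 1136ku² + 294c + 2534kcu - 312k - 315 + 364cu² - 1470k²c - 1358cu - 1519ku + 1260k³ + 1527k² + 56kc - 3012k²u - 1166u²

(12k - 14c - 8u + 15)(15k + 2u - 7)(7k - 13u + 3)

Group: 12k(105k² - 181ku - 4k - 26u² + 97u - 21) + (-14c - 8u + 15)(105k² - 181ku - 4k - 26u² + 97u - 21); both groups contain (105k² - 181ku - 4k - 26u² + 97u - 21), so (12k - 14c - 8u + 15) is a factor with cofactor 105k² - 181ku - 4k - 26u² + 97u - 21.
The cofactor groups again: 105k² - 181ku - 4k - 26u² + 97u - 21 = 15k(7k - 13u + 3) + (2u - 7)(7k - 13u + 3); both groups contain (7k - 13u + 3), giving (15k + 2u - 7)(7k - 13u + 3).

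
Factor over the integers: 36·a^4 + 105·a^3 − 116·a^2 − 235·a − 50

(3·a + 10)·(3·a − 5)·(4·a + 1)·(a + 1)

By the rational root theorem, a = −1/4 is a root, so (4·a + 1) divides it; the quotient is 9·a^3 + 24·a^2 − 35·a − 50.
Next, a = −1 is a root, so (a + 1) divides it; the quotient is 9·a^2 + 15·a − 50.
The remaining quadratic factors as (3·a + 10)(3·a − 5).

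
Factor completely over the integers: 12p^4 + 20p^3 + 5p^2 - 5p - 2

(2p + 1)(2p - 1)(3p + 2)(p + 1)

Among the possible rational roots, p = -2/3 is a root, so (3p + 2) divides it; the quotient is 4p^3 + 4p^2 - p - 1.
Continuing, p = -1/2 is a root, giving the factor (2p + 1) and quotient 2p^2 + p - 1.
The remaining quadratic factors as (p + 1)(2p - 1).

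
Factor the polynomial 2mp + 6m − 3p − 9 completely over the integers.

Group as (2mp + 6m) + (−3p − 9) = 2m(p + 3) − 3(p + 3).
Both groups share the factor (p + 3).

(2m − 3)(p + 3)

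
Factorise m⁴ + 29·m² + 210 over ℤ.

Substitute u = m² to get a quadratic in u, then factor.
m² + 14 is irreducible over ℤ (always positive, so no real roots).
m² + 15 is irreducible over ℤ (always positive, so no real roots).

(m² + 14)·(m² + 15)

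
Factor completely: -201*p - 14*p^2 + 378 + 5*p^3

Testing divisors of the constant over divisors of the leading coefficient, p = -6 is a root, so (p + 6) divides it; the quotient is 5*p^2 - 44*p + 63.
The remaining quadratic factors as (p - 7)(5*p - 9).

(5*p - 9)*(p + 6)*(p - 7)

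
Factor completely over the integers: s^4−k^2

Recognize a difference of squares with the parts s^2 and k.

−(k+s^2)(k−s^2)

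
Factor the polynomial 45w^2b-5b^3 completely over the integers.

Pull out the common factor 5b; 9w^2-b^2 is a difference of squares.

5b(3w-b)(3w+b)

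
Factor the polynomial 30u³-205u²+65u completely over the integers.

Pull out the common factor 5u, then factor the remaining trinomial.

5u(2u-13)(3u-1)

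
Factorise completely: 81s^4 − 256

(3s + 4)(3s − 4)(9s^2 + 16)

Difference of squares twice: with A = 3s and B = 4, A⁴ − B⁴ = (A² − B²)(A² + B²), and A² − B² factors again.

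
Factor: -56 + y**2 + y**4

Substitute u = y**2 to get a quadratic in u, then factor.
y**2 + 8 is irreducible over ℤ (always positive, so no real roots).
y**2 - 7 is irreducible over ℤ (7 is not a perfect square).

(y**2 + 8)(y**2 - 7)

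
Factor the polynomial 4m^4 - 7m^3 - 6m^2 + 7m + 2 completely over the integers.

Among the possible rational roots, m = 2 is a root, giving the factor (m - 2) and quotient 4m^3 + m^2 - 4m - 1.
Continuing, m = -1 is a root, so (m + 1) is a factor; dividing leaves 4m^2 - 3m - 1.
The remaining quadratic factors as (m - 1)(4m + 1).

(4m + 1)(m + 1)(m - 1)(m - 2)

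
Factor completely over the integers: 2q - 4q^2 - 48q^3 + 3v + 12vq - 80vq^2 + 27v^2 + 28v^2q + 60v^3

Group: 4v(15v^2 - 8vq + 3v - 12q^2 + 2q) + (4q + 1)(15v^2 - 8vq + 3v - 12q^2 + 2q); both groups contain (15v^2 - 8vq + 3v - 12q^2 + 2q), so (4v + 4q + 1) is a factor with cofactor 15v^2 - 8vq + 3v - 12q^2 + 2q.
The cofactor groups again: 15v^2 - 8vq + 3v - 12q^2 + 2q = 3v(5v - 6q + 1) + 2q(5v - 6q + 1); both groups contain (5v - 6q + 1), giving (3v + 2q)(5v - 6q + 1).

(5v - 6q + 1)(3v + 2q)(4v + 4q + 1)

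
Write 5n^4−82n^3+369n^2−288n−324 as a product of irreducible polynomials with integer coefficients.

Testing divisors of the constant over divisors of the leading coefficient, n = 2 is a root, so (n−2) is a factor; dividing leaves 5n^3−72n^2+225n+162.
Next, n = −3/5 is a root, so (5n+3) is a factor; dividing leaves n^2−15n+54.
The remaining quadratic factors as (n−9)(n−6).

(5n+3)(n−2)(n−6)(n−9)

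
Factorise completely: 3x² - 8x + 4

(3x - 2)(x - 2)

Need a pair with product 3·4 = 12 and sum -8: that's -6 and -2.
Split the middle term: 3x² - 6x - 2x + 4 = 3x(x - 2) - 2(x - 2).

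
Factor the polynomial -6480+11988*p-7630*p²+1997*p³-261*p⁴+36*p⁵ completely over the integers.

Among the possible rational roots, p = 5/3 is a root, so (3*p-5) divides it; the quotient is 12*p⁴-67*p³+554*p²-1620*p+1296.
Next, p = 9/4 is a root, so (4*p-9) divides it; the quotient is 3*p³-10*p²+116*p-144.
Then p = 4/3 is a root, so (3*p-4) is a factor; dividing leaves p²-2*p+36.
The quadratic p²-2*p+36 has discriminant -140 < 0 and is irreducible over ℤ.

(3*p-4)*(3*p-5)*(4*p-9)*(p²-2*p+36)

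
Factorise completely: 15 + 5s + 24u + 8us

Group as (8us + 24u) + (5s + 15) = 8u(s + 3) + 5(s + 3).
Both groups share the factor (s + 3).

(8u + 5)(s + 3)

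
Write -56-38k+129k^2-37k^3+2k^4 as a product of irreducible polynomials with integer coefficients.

(2k+1)(k-1)(k-14)(k-4)

By the rational root theorem, k = 14 is a root, so (k-14) divides it; the quotient is 2k^3-9k^2+3k+4.
Then k = -1/2 is a root, so (2k+1) is a factor; dividing leaves k^2-5k+4.
The remaining quadratic factors as (k-1)(k-4).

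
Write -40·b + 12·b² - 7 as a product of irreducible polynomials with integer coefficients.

(2·b - 7)·(6·b + 1)

Need a pair with product 12·(-7) = -84 and sum -40: that's -42 and 2.
Split the middle term: 12·b² - 42·b + 2·b - 7 = 6·b·(2·b - 7) + (2·b - 7).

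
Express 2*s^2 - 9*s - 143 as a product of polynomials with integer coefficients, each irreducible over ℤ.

(2*s + 13)*(s - 11)

Need a pair with product 2·(-143) = -286 and sum -9: that's 13 and -22.
Split the middle term: 2*s^2 + 13*s - 22*s - 143 = s*(2*s + 13) - 11*(2*s + 13).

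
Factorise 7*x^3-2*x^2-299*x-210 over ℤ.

Testing divisors of the constant over divisors of the leading coefficient, x = -6 is a root, giving the factor (x+6) and quotient 7*x^2-44*x-35.
The remaining quadratic factors as (7*x+5)(x-7).

(7*x+5)*(x+6)*(x-7)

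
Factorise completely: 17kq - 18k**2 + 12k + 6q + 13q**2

Group: -9k(2k + q) + (13q + 6)(2k + q); both groups contain (2k + q).

-(2k + q)(9k - 13q - 6)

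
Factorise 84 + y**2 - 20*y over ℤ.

Two integers with product 84 and sum -20 are -6 and -14.

(y - 14)*(y - 6)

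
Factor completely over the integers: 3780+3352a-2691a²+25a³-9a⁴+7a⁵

(7a+5)(a-2)(a-7)(a²+7a+54)

By the rational root theorem, a = 2 is a root, so (a-2) is a factor; dividing leaves 7a⁴+5a³+35a²-2621a-1890.
Continuing, a = 7 is a root, giving the factor (a-7) and quotient 7a³+54a²+413a+270.
Next, a = -5/7 is a root, giving the factor (7a+5) and quotient a²+7a+54.
The quadratic a²+7a+54 has discriminant -167 < 0 and is irreducible over ℤ.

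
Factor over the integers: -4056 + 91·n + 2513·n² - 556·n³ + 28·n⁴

Testing divisors of the constant over divisors of the leading coefficient, n = 13/2 is a root, giving the factor (2·n - 13) and quotient 14·n³ - 187·n² + 41·n + 312.
Next, n = 13 is a root, giving the factor (n - 13) and quotient 14·n² - 5·n - 24.
The remaining quadratic factors as (7·n + 8)(2·n - 3).

(2·n - 13)·(2·n - 3)·(7·n + 8)·(n - 13)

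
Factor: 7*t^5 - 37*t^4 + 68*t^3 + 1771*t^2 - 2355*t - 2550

(7*t + 5)*(t + 5)*(t - 2)*(t^2 - 9*t + 51)

Trying the rational-root candidates, t = -5/7 is a root, so (7*t + 5) divides it; the quotient is t^4 - 6*t^3 + 14*t^2 + 243*t - 510.
Next, t = -5 is a root, so (t + 5) is a factor; dividing leaves t^3 - 11*t^2 + 69*t - 102.
Then t = 2 is a root, so (t - 2) divides it; the quotient is t^2 - 9*t + 51.
The quadratic t^2 - 9*t + 51 has discriminant -123 < 0 and is irreducible over ℤ.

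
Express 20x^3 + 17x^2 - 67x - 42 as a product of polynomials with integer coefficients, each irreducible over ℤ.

(4x - 7)(5x + 3)(x + 2)

Trying the rational-root candidates, x = -3/5 is a root, giving the factor (5x + 3) and quotient 4x^2 + x - 14.
The remaining quadratic factors as (4x - 7)(x + 2).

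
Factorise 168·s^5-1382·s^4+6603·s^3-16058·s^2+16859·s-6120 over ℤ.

Trying the rational-root candidates, s = 8/7 is a root, giving the factor (7·s-8) and quotient 24·s^4-170·s^3+749·s^2-1438·s+765.
Then s = 5/6 is a root, so (6·s-5) divides it; the quotient is 4·s^3-25·s^2+104·s-153.
Next, s = 9/4 is a root, giving the factor (4·s-9) and quotient s^2-4·s+17.
The quadratic s^2-4·s+17 has discriminant -52 < 0 and is irreducible over ℤ.

(4·s-9)·(6·s-5)·(7·s-8)·(s^2-4·s+17)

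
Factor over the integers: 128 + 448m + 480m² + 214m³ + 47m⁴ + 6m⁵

(2m + 1)(3m + 4)(m + 2)(m² + 4m + 16)

Among the possible rational roots, m = −1/2 is a root, giving the factor (2m + 1) and quotient 3m⁴ + 22m³ + 96m² + 192m + 128.
Then m = −4/3 is a root, giving the factor (3m + 4) and quotient m³ + 6m² + 24m + 32.
Next, m = −2 is a root, so (m + 2) is a factor; dividing leaves m² + 4m + 16.
The quadratic m² + 4m + 16 has discriminant −48 < 0 and is irreducible over ℤ.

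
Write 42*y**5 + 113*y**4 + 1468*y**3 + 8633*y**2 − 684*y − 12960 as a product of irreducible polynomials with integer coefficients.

Trying the rational-root candidates, y = −9/2 is a root, giving the factor (2*y + 9) and quotient 21*y**4 − 38*y**3 + 905*y**2 + 244*y − 1440.
Continuing, y = 8/7 is a root, giving the factor (7*y − 8) and quotient 3*y**3 − 2*y**2 + 127*y + 180.
Then y = −4/3 is a root, so (3*y + 4) divides it; the quotient is y**2 − 2*y + 45.
The quadratic y**2 − 2*y + 45 has discriminant −176 < 0 and is irreducible over ℤ.

(2*y + 9)*(3*y + 4)*(7*y − 8)*(y**2 − 2*y + 45)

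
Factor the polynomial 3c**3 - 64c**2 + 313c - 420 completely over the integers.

Testing divisors of the constant over divisors of the leading coefficient, c = 15 is a root, so (c - 15) divides it; the quotient is 3c**2 - 19c + 28.
The remaining quadratic factors as (c - 4)(3c - 7).

(3c - 7)(c - 15)(c - 4)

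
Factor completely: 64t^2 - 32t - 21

(8t + 3)(8t - 7)

Need a pair with product 64·(-21) = -1344 and sum -32: that's -56 and 24.
Split the middle term: 64t^2 - 56t + 24t - 21 = 8t(8t - 7) + 3(8t - 7).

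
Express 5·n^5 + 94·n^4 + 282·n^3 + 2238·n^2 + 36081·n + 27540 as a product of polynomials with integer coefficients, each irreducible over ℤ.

(5·n + 4)·(n + 15)·(n + 9)·(n^2 − 6·n + 51)

Testing divisors of the constant over divisors of the leading coefficient, n = −9 is a root, giving the factor (n + 9) and quotient 5·n^4 + 49·n^3 − 159·n^2 + 3669·n + 3060.
Continuing, n = −4/5 is a root, so (5·n + 4) divides it; the quotient is n^3 + 9·n^2 − 39·n + 765.
Next, n = −15 is a root, giving the factor (n + 15) and quotient n^2 − 6·n + 51.
The quadratic n^2 − 6·n + 51 has discriminant −168 < 0 and is irreducible over ℤ.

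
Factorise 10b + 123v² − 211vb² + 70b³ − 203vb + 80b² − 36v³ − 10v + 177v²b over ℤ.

−(3v − 10b − 10)(12v − 7b − 1)(v − b)

Group: v(−36v² + 141vb + 123v − 70b² − 80b − 10) − b(−36v² + 141vb + 123v − 70b² − 80b − 10); both groups contain (−36v² + 141vb + 123v − 70b² − 80b − 10), so (v − b) is a factor with cofactor −36v² + 141vb + 123v − 70b² − 80b − 10.
The cofactor groups again: −36v² + 141vb + 123v − 70b² − 80b − 10 = −3v(12v − 7b − 1) + (10b + 10)(12v − 7b − 1); both groups contain (12v − 7b − 1), giving −(3v − 10b − 10)(12v − 7b − 1).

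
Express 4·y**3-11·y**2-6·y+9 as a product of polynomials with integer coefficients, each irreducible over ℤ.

(4·y-3)·(y+1)·(y-3)

Testing divisors of the constant over divisors of the leading coefficient, y = -1 is a root, so (y+1) is a factor; dividing leaves 4·y**2-15·y+9.
The remaining quadratic factors as (y-3)(4·y-3).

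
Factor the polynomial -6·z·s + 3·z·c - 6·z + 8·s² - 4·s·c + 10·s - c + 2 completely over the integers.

-(3·z - 4·s - 1)·(2·s - c + 2)

Group: -3·z·(2·s - c + 2) + (4·s + 1)·(2·s - c + 2); both groups contain (2·s - c + 2).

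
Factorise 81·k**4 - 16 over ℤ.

(3·k + 2)·(3·k - 2)·(9·k**2 + 4)

Difference of squares twice: with A = 3·k and B = 2, A⁴ − B⁴ = (A² − B²)(A² + B²), and A² − B² factors again.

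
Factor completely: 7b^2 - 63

7(b + 3)(b - 3)

Factor out 7, leaving b^2 - 9, which is a difference of two squares.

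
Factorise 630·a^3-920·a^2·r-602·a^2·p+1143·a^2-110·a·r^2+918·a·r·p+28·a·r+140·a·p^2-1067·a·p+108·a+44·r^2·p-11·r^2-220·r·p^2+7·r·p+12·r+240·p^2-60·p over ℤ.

Group: 10·a·(63·a^2-92·a·r-35·a·p+108·a-11·r^2+55·r·p+12·r-60·p) + (-4·p+1)·(63·a^2-92·a·r-35·a·p+108·a-11·r^2+55·r·p+12·r-60·p); both groups contain (63·a^2-92·a·r-35·a·p+108·a-11·r^2+55·r·p+12·r-60·p), so (10·a-4·p+1) is a factor with cofactor 63·a^2-92·a·r-35·a·p+108·a-11·r^2+55·r·p+12·r-60·p.
The cofactor groups again: 63·a^2-92·a·r-35·a·p+108·a-11·r^2+55·r·p+12·r-60·p = 9·a·(7·a-11·r+12) + (r-5·p)·(7·a-11·r+12); both groups contain (7·a-11·r+12), giving (9·a+r-5·p)·(7·a-11·r+12).

(10·a-4·p+1)·(7·a-11·r+12)·(9·a+r-5·p)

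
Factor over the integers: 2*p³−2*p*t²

Every term has a factor of 2*p. Then p²−t² = (p)² − (t)².

2*p*(p+t)*(p−t)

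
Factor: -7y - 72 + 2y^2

(2y + 9)(y - 8)

Need a pair with product 2·(-72) = -144 and sum -7: that's 9 and -16.
Split the middle term: 2y^2 + 9y - 16y - 72 = y(2y + 9) - 8(2y + 9).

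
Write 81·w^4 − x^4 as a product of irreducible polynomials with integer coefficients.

(3·w + x)·(3·w − x)·(9·w^2 + x^2)

Difference of squares twice: with A = 3·w and B = x, A⁴ − B⁴ = (A² − B²)(A² + B²), and A² − B² factors again.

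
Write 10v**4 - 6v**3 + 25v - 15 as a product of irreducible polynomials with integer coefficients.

Group as (10v**4 + 25v) + (-6v**3 - 15) = 5v(2v**3 + 5) - 3(2v**3 + 5).
Both groups share the factor (2v**3 + 5).

(5v - 3)(2v**3 + 5)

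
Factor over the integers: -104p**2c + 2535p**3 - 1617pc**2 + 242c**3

(15p - 11c)(13p - 2c)(13p + 11c)

Group: 13p(195p**2 + 22pc - 121c**2) - 2c(195p**2 + 22pc - 121c**2); both groups contain (195p**2 + 22pc - 121c**2), so (13p - 2c) is a factor with cofactor 195p**2 + 22pc - 121c**2.
The cofactor groups again: 195p**2 + 22pc - 121c**2 = 13p(15p - 11c) + 11c(15p - 11c); both groups contain (15p - 11c), giving (13p + 11c)(15p - 11c).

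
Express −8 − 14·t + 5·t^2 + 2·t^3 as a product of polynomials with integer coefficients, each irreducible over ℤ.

Testing divisors of the constant over divisors of the leading coefficient, t = −4 is a root, so (t + 4) divides it; the quotient is 2·t^2 − 3·t − 2.
The remaining quadratic factors as (2·t + 1)(t − 2).

(2·t + 1)·(t + 4)·(t − 2)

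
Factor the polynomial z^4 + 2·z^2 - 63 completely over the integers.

Substitute u = z^2 to get a quadratic in u, then factor.
z^2 - 7 is irreducible over ℤ (7 is not a perfect square).
z^2 + 9 is irreducible over ℤ (sum of squares).

(z^2 + 9)·(z^2 - 7)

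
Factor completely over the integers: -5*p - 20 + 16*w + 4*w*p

(4*w - 5)*(p + 4)

Group as (4*w*p + 16*w) + (-5*p - 20) = 4*w*(p + 4) - 5*(p + 4).
Both groups share the factor (p + 4).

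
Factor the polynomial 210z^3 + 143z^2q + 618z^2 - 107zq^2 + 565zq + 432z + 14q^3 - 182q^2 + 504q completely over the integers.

(7z - 2q + 8)(5z - q + 9)(6z + 7q)

Group: 6z(35z^2 - 17zq + 103z + 2q^2 - 26q + 72) + 7q(35z^2 - 17zq + 103z + 2q^2 - 26q + 72); both groups contain (35z^2 - 17zq + 103z + 2q^2 - 26q + 72), so (6z + 7q) is a factor with cofactor 35z^2 - 17zq + 103z + 2q^2 - 26q + 72.
The cofactor groups again: 35z^2 - 17zq + 103z + 2q^2 - 26q + 72 = 5z(7z - 2q + 8) + (-q + 9)(7z - 2q + 8); both groups contain (7z - 2q + 8), giving (5z - q + 9)(7z - 2q + 8).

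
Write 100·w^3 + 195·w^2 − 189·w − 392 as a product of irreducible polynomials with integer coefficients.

Among the possible rational roots, w = −7/4 is a root, so (4·w + 7) is a factor; dividing leaves 25·w^2 + 5·w − 56.
The remaining quadratic factors as (5·w + 8)(5·w − 7).

(4·w + 7)·(5·w + 8)·(5·w − 7)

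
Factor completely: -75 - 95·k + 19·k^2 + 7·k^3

(7·k + 5)·(k + 5)·(k - 3)

By the rational root theorem, k = 3 is a root, so (k - 3) divides it; the quotient is 7·k^2 + 40·k + 25.
The remaining quadratic factors as (7·k + 5)(k + 5).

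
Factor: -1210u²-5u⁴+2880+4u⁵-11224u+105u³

(4u-1)(u+5)(u-8)(u²+2u+72)

By the rational root theorem, u = 8 is a root, so (u-8) divides it; the quotient is 4u⁴+27u³+321u²+1358u-360.
Next, u = 1/4 is a root, so (4u-1) is a factor; dividing leaves u³+7u²+82u+360.
Next, u = -5 is a root, giving the factor (u+5) and quotient u²+2u+72.
The quadratic u²+2u+72 has discriminant -284 < 0 and is irreducible over ℤ.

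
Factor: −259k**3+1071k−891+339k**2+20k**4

(4k−3)(5k+9)(k−11)(k−3)

Testing divisors of the constant over divisors of the leading coefficient, k = 11 is a root, so (k−11) is a factor; dividing leaves 20k**3−39k**2−90k+81.
Continuing, k = −9/5 is a root, so (5k+9) is a factor; dividing leaves 4k**2−15k+9.
The remaining quadratic factors as (4k−3)(k−3).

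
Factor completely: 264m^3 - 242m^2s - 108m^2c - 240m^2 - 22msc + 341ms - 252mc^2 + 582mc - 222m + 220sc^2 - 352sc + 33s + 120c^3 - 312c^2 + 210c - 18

Group: 11m(24m^2 - 22ms + 12mc - 24m - 22sc + 33s - 12c^2 + 30c - 18) + (-10c + 1)(24m^2 - 22ms + 12mc - 24m - 22sc + 33s - 12c^2 + 30c - 18); both groups contain (24m^2 - 22ms + 12mc - 24m - 22sc + 33s - 12c^2 + 30c - 18), so (11m - 10c + 1) is a factor with cofactor 24m^2 - 22ms + 12mc - 24m - 22sc + 33s - 12c^2 + 30c - 18.
The cofactor groups again: 24m^2 - 22ms + 12mc - 24m - 22sc + 33s - 12c^2 + 30c - 18 = 12m(2m + 2c - 3) + (-11s - 6c + 6)(2m + 2c - 3); both groups contain (2m + 2c - 3), giving (12m - 11s - 6c + 6)(2m + 2c - 3).

(11m - 10c + 1)(12m - 11s - 6c + 6)(2m + 2c - 3)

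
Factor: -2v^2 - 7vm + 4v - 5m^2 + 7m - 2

Group: -2v(v + m - 1) + (-5m + 2)(v + m - 1); both groups contain (v + m - 1).

-(2v + 5m - 2)(v + m - 1)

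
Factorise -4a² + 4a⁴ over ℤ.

Every term has a factor of 4a²; factoring it out leaves a² - 1.
Recognize a difference of squares with the parts a and 1.

4a²(a + 1)(a - 1)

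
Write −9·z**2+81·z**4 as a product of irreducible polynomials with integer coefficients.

Every term has a factor of 9·z**2. Then 9·z**2−1 = (3·z)² − (1)².

9·z**2·(3·z+1)·(3·z−1)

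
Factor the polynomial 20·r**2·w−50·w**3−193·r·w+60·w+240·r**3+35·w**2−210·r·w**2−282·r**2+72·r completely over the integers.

Group: 8·r·(30·r**2−5·r·w−24·r−25·w**2−20·w) + (2·w−3)·(30·r**2−5·r·w−24·r−25·w**2−20·w); both groups contain (30·r**2−5·r·w−24·r−25·w**2−20·w), so (8·r+2·w−3) is a factor with cofactor 30·r**2−5·r·w−24·r−25·w**2−20·w.
The cofactor groups again: 30·r**2−5·r·w−24·r−25·w**2−20·w = 6·r·(5·r−5·w−4) + 5·w·(5·r−5·w−4); both groups contain (5·r−5·w−4), giving (6·r+5·w)·(5·r−5·w−4).

(5·r−5·w−4)·(6·r+5·w)·(8·r+2·w−3)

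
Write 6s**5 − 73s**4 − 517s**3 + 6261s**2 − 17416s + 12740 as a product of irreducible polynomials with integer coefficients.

By the rational root theorem, s = 7/6 is a root, so (6s − 7) divides it; the quotient is s**4 − 11s**3 − 99s**2 + 928s − 1820.
Then s = −10 is a root, giving the factor (s + 10) and quotient s**3 − 21s**2 + 111s − 182.
Continuing, s = 14 is a root, giving the factor (s − 14) and quotient s**2 − 7s + 13.
The quadratic s**2 − 7s + 13 has discriminant −3 < 0 and is irreducible over ℤ.

(6s − 7)(s + 10)(s − 14)(s**2 − 7s + 13)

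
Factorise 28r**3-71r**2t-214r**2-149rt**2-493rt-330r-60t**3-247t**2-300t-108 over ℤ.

Group: 7r(4r**2-13rt-34r-12t**2-35t-18) + (5t+6)(4r**2-13rt-34r-12t**2-35t-18); both groups contain (4r**2-13rt-34r-12t**2-35t-18), so (7r+5t+6) is a factor with cofactor 4r**2-13rt-34r-12t**2-35t-18.
The cofactor groups again: 4r**2-13rt-34r-12t**2-35t-18 = r(4r+3t+2) + (-4t-9)(4r+3t+2); both groups contain (4r+3t+2), giving (r-4t-9)(4r+3t+2).

(4r+3t+2)(7r+5t+6)(r-4t-9)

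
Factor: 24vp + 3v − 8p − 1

Group as (24vp + 3v) + (−8p − 1) = 3v(8p + 1) − (8p + 1).
Both groups share the factor (8p + 1).

(3v − 1)(8p + 1)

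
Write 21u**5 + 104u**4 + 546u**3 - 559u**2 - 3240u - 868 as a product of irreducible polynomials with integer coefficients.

Among the possible rational roots, u = -2 is a root, giving the factor (u + 2) and quotient 21u**4 + 62u**3 + 422u**2 - 1403u - 434.
Next, u = -2/7 is a root, so (7u + 2) divides it; the quotient is 3u**3 + 8u**2 + 58u - 217.
Then u = 7/3 is a root, so (3u - 7) divides it; the quotient is u**2 + 5u + 31.
The quadratic u**2 + 5u + 31 has discriminant -99 < 0 and is irreducible over ℤ.

(3u - 7)(7u + 2)(u + 2)(u**2 + 5u + 31)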